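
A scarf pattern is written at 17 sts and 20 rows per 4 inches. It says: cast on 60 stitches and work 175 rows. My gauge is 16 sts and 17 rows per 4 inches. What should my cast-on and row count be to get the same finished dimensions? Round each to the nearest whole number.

Stitches: 60 × 16/17 = 56.47 → 56.
Rows: 175 × 17/20 = 148.75 → 149.

Cast on 56 stitches; work 149 rows.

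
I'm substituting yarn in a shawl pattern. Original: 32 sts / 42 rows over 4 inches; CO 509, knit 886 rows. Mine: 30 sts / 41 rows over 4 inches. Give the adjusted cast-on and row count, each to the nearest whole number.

Cast on 477 stitches; work 865 rows.

Stitches: 509 × 30/32 = 477.19 → 477.
Rows: 886 × 41/42 = 864.90 → 865.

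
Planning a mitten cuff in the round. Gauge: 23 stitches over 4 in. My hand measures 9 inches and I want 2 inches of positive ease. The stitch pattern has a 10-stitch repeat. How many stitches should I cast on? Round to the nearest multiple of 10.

CO 60 sts.

Finished = 9 + 2 = 11 inches.
23 / 4 = 5.75 sts/in.
11 × 5.75 = 63.25 sts.
Nearest multiple of 10: 60.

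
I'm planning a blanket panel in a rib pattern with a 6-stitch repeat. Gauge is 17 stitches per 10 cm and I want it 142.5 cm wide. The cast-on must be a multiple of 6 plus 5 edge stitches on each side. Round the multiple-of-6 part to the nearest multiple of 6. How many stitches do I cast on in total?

244 stitches.

17 / 10 = 1.7 sts per cm.
142.5 × 1.7 = 242.25 sts.
Less 10 edge sts → 232.25 for the repeat.
Nearest multiple of 6: 234.
Add back 10 edge sts → 244.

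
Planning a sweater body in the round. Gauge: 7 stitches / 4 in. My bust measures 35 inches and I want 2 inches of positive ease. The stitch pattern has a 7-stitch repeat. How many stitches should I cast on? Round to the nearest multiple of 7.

Cast on 63 stitches.

Finished = 35 + 2 = 37 inches.
7 / 4 = 1.75 sts/in.
37 × 1.75 = 64.75 sts.
Nearest multiple of 7: 63.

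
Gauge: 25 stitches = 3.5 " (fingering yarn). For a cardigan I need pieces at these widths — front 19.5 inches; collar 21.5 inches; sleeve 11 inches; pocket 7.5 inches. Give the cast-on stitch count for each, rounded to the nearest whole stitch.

Rate = 25/3.5 = 7.143 sts per in.
front: 19.5 × 7.143 = 139.29 → 139.
collar: 21.5 × 7.143 = 153.57 → 154.
sleeve: 11 × 7.143 = 78.57 → 79.
pocket: 7.5 × 7.143 = 53.57 → 54.

front 139; collar 154; sleeve 79; pocket 54.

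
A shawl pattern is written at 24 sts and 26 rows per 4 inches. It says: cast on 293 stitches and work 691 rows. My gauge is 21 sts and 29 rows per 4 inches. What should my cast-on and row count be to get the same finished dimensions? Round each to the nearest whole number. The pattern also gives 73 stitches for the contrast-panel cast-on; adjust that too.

Stitches: 293 × 21/24 = 256.38 → 256.
Rows: 691 × 29/26 = 770.73 → 771.
contrast-panel cast-on: 73 × 21/24 = 63.88 → 64.

Cast on 256 stitches; work 771 rows; contrast-panel cast-on 64 stitches.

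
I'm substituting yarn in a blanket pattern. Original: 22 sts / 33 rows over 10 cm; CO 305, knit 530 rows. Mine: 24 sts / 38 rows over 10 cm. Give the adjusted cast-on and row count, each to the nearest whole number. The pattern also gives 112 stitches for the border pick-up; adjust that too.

Cast on 333 stitches; work 610 rows; border pick-up 122 stitches.

Stitches: 305 × 24/22 = 332.73 → 333.
Rows: 530 × 38/33 = 610.30 → 610.
border pick-up: 112 × 24/22 = 122.18 → 122.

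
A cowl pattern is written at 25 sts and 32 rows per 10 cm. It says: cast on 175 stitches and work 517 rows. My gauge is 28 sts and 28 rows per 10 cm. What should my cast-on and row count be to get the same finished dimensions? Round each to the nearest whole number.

Stitches: 175 × 28/25 = 196.00 → 196.
Rows: 517 × 28/32 = 452.38 → 452.

Cast on 196 stitches; work 452 rows.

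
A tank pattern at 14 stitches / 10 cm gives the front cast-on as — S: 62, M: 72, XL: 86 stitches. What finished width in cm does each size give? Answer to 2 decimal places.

14/10 = 1.4 sts per cm.
S: 62 / 1.4 = 44.286 → 44.29 cm.
M: 72 / 1.4 = 51.429 → 51.43 cm.
XL: 86 / 1.4 = 61.429 → 61.43 cm.

S 44.29 cm; M 51.43 cm; XL 61.43 cm.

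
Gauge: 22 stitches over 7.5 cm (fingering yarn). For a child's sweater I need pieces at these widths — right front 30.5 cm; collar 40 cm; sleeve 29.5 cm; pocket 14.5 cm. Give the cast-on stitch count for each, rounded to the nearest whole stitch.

right front 89; collar 117; sleeve 87; pocket 43.

Rate = 22/7.5 = 2.933 sts per cm.
right front: 30.5 × 2.933 = 89.47 → 89.
collar: 40 × 2.933 = 117.33 → 117.
sleeve: 29.5 × 2.933 = 86.53 → 87.
pocket: 14.5 × 2.933 = 42.53 → 43.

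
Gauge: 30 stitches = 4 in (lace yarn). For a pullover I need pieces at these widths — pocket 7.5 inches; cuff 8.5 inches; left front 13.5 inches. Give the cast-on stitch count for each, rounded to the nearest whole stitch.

Rate = 30/4 = 7.5 sts per in.
pocket: 7.5 × 7.5 = 56.25 → 56.
cuff: 8.5 × 7.5 = 63.75 → 64.
left front: 13.5 × 7.5 = 101.25 → 101.

pocket 56; cuff 64; left front 101.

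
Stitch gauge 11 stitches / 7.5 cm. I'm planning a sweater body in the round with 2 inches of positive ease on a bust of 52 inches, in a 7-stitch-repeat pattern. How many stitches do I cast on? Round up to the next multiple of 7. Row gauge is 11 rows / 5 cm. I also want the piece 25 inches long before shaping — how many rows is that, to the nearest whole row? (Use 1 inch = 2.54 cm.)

Cast on 203 stitches; work 140 rows.

Finished = 52 + 2 = 54 inches.
54 inches × 2.54 = 137.16 cm.
11/7.5 = 1.467 sts per cm; 137.16 × 1.467 = 201.17 sts.
Next multiple of 7 → 203.
25 inches = 63.50 cm; × 2.2 = 139.70 → 140 rows.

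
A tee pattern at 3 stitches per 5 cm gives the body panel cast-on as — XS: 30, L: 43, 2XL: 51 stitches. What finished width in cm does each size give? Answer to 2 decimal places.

XS 50.00 cm; L 71.67 cm; 2XL 85.00 cm.

3/5 = 0.6 sts per cm.
XS: 30 / 0.6 = 50.000 → 50.00 cm.
L: 43 / 0.6 = 71.667 → 71.67 cm.
2XL: 51 / 0.6 = 85.000 → 85.00 cm.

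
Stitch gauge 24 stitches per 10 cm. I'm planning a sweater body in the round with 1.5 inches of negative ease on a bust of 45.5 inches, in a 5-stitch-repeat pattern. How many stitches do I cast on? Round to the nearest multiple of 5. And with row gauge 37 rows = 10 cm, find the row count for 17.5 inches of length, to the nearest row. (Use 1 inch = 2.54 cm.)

Finished = 45.5 − 1.5 = 44 inches.
44 inches × 2.54 = 111.76 cm.
24/10 = 2.4 sts per cm; 111.76 × 2.4 = 268.22 sts.
Nearest multiple of 5 → 270.
17.5 inches = 44.45 cm; × 3.7 = 164.47 → 164 rows.

Cast on 270 stitches; work 164 rows.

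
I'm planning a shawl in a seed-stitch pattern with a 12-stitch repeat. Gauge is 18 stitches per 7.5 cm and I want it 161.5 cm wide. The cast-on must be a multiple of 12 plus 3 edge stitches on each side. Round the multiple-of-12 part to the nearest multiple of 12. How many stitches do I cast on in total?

Cast on 390 stitches.

18 / 7.5 = 2.4 sts per cm.
161.5 × 2.4 = 387.60 sts.
Less 6 edge sts → 381.60 for the repeat.
Nearest multiple of 12: 384.
Add back 6 edge sts → 390.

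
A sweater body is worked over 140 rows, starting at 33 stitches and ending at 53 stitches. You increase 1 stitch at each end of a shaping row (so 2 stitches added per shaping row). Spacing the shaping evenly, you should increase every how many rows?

Stitches to add: |53 − 33| = 20.
Shaping rows needed: 20 / 2 = 10.
140 rows / 10 = every 14 rows.

Increase every 14th row.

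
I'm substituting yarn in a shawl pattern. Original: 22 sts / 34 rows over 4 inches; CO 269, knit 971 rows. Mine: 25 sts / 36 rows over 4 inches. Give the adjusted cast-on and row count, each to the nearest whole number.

Stitches: 269 × 25/22 = 305.68 → 306.
Rows: 971 × 36/34 = 1028.12 → 1028.

Cast on 306 stitches; work 1028 rows.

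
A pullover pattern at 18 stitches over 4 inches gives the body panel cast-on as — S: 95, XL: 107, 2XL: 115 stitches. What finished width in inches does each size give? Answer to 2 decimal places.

S 21.11 inches; XL 23.78 inches; 2XL 25.56 inches.

18/4 = 4.5 sts per in.
S: 95 / 4.5 = 21.111 → 21.11 in.
XL: 107 / 4.5 = 23.778 → 23.78 in.
2XL: 115 / 4.5 = 25.556 → 25.56 in.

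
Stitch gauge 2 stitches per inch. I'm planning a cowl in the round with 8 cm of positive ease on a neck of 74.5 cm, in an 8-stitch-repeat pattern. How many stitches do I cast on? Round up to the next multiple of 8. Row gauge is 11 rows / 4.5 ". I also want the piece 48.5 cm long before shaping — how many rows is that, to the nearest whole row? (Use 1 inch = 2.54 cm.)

Cast on 72 stitches; work 47 rows.

Finished = 74.5 + 8 = 82.5 cm.
82.5 cm × 1/2.54 = 32.48 inches.
2/1 = 2 sts per in; 32.48 × 2 = 64.96 sts.
Next multiple of 8 → 72.
48.5 cm = 19.09 inches; × 2.444 = 46.68 → 47 rows.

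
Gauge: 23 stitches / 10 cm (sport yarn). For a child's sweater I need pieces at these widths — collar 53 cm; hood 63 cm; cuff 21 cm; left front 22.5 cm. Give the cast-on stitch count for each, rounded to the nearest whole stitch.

Rate = 23/10 = 2.3 sts per cm.
collar: 53 × 2.3 = 121.90 → 122.
hood: 63 × 2.3 = 144.90 → 145.
cuff: 21 × 2.3 = 48.30 → 48.
left front: 22.5 × 2.3 = 51.75 → 52.

collar 122; hood 145; cuff 48; left front 52.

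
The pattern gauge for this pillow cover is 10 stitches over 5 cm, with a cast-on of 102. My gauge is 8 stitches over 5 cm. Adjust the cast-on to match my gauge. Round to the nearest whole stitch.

Scale factor = 8 / 10 = 0.800.
102 × 8 / 10 = 81.60 sts.
→ 82 sts.

CO 82 sts.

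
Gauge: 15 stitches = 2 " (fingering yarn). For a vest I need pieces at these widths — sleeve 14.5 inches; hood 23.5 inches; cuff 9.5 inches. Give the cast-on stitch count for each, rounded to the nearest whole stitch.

Rate = 15/2 = 7.5 sts per in.
sleeve: 14.5 × 7.5 = 108.75 → 109.
hood: 23.5 × 7.5 = 176.25 → 176.
cuff: 9.5 × 7.5 = 71.25 → 71.

sleeve 109; hood 176; cuff 71.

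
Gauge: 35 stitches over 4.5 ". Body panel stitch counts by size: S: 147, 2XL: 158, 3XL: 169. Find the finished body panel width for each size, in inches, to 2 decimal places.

35/4.5 = 7.778 sts per in.
S: 147 / 7.778 = 18.900 → 18.90 in.
2XL: 158 / 7.778 = 20.314 → 20.31 in.
3XL: 169 / 7.778 = 21.729 → 21.73 in.

S 18.90 inches; 2XL 20.31 inches; 3XL 21.73 inches.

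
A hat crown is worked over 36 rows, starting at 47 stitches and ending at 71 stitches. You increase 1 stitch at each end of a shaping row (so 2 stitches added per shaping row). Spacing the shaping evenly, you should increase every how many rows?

Stitches to add: |71 − 47| = 24.
Shaping rows needed: 24 / 2 = 12.
36 rows / 12 = every 3 rows.

Increase every 3rd row.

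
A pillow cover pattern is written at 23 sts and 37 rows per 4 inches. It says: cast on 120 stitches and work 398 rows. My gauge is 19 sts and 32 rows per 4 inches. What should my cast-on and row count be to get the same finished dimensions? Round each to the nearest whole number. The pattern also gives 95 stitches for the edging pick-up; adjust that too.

Stitches: 120 × 19/23 = 99.13 → 99.
Rows: 398 × 32/37 = 344.22 → 344.
edging pick-up: 95 × 19/23 = 78.48 → 78.

Cast on 99 stitches; work 344 rows; edging pick-up 78 stitches.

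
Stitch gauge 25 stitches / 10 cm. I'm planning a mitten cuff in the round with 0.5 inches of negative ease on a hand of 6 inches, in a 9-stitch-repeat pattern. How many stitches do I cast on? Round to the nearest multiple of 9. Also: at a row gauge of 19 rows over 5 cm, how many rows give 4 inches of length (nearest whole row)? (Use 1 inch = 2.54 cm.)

Cast on 36 stitches; work 39 rows.

Finished = 6 − 0.5 = 5.5 inches.
5.5 inches × 2.54 = 13.97 cm.
25/10 = 2.5 sts per cm; 13.97 × 2.5 = 34.92 sts.
Nearest multiple of 9 → 36.
4 inches = 10.16 cm; × 3.8 = 38.61 → 39 rows.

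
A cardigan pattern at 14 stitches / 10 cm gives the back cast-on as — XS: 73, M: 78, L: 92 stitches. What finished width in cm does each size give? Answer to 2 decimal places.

XS 52.14 cm; M 55.71 cm; L 65.71 cm.

14/10 = 1.4 sts per cm.
XS: 73 / 1.4 = 52.143 → 52.14 cm.
M: 78 / 1.4 = 55.714 → 55.71 cm.
L: 92 / 1.4 = 65.714 → 65.71 cm.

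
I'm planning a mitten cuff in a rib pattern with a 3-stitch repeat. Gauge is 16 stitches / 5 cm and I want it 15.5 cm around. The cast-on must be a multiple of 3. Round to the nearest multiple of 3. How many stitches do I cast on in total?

51 stitches.

16 / 5 = 3.2 sts per cm.
15.5 × 3.2 = 49.60 sts.
Nearest multiple of 3: 51.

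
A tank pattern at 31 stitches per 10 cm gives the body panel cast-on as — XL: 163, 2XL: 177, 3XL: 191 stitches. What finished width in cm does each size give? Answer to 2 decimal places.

XL 52.58 cm; 2XL 57.10 cm; 3XL 61.61 cm.

31/10 = 3.1 sts per cm.
XL: 163 / 3.1 = 52.581 → 52.58 cm.
2XL: 177 / 3.1 = 57.097 → 57.10 cm.
3XL: 191 / 3.1 = 61.613 → 61.61 cm.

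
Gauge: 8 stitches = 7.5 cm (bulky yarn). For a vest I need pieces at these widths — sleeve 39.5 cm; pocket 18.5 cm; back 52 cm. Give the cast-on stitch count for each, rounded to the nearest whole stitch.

sleeve 42; pocket 20; back 55.

Rate = 8/7.5 = 1.067 sts per cm.
sleeve: 39.5 × 1.067 = 42.13 → 42.
pocket: 18.5 × 1.067 = 19.73 → 20.
back: 52 × 1.067 = 55.47 → 55.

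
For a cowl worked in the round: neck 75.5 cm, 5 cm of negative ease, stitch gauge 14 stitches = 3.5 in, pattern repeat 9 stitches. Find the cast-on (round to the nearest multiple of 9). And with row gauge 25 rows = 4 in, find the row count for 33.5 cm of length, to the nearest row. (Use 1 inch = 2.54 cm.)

Cast on 108 stitches; work 82 rows.

Finished = 75.5 − 5 = 70.5 cm.
70.5 cm × 1/2.54 = 27.76 inches.
14/3.5 = 4 sts per in; 27.76 × 4 = 111.02 sts.
Nearest multiple of 9 → 108.
33.5 cm = 13.19 inches; × 6.25 = 82.43 → 82 rows.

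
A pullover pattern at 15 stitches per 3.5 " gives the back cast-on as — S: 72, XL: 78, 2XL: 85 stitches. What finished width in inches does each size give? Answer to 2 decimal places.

15/3.5 = 4.286 sts per in.
S: 72 / 4.286 = 16.800 → 16.80 in.
XL: 78 / 4.286 = 18.200 → 18.20 in.
2XL: 85 / 4.286 = 19.833 → 19.83 in.

S 16.80 inches; XL 18.20 inches; 2XL 19.83 inches.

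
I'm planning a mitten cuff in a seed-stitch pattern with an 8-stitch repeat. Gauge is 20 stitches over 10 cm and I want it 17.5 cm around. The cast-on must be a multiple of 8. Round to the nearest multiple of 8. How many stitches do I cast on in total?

20 / 10 = 2 sts per cm.
17.5 × 2 = 35.00 sts.
Nearest multiple of 8: 32.

CO 32 sts.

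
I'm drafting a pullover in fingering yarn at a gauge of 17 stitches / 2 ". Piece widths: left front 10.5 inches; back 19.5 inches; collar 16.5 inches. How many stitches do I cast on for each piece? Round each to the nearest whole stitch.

Rate = 17/2 = 8.5 sts per in.
left front: 10.5 × 8.5 = 89.25 → 89.
back: 19.5 × 8.5 = 165.75 → 166.
collar: 16.5 × 8.5 = 140.25 → 140.

left front 89; back 166; collar 140.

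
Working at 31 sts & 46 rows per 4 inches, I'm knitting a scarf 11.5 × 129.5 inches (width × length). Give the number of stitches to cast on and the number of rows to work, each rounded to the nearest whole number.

Cast on 89 stitches and work 1489 rows.

Stitch gauge = 31/4 = 7.75 sts/in; 11.5 × 7.75 = 89.12 → 89 sts.
Row gauge = 46/4 = 11.5 rows/in; 129.5 × 11.5 = 1489.25 → 1489 rows.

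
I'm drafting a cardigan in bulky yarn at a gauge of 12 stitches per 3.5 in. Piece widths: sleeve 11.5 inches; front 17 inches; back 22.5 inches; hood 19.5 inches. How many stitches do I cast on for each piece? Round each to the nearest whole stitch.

sleeve 39; front 58; back 77; hood 67.

Rate = 12/3.5 = 3.429 sts per in.
sleeve: 11.5 × 3.429 = 39.43 → 39.
front: 17 × 3.429 = 58.29 → 58.
back: 22.5 × 3.429 = 77.14 → 77.
hood: 19.5 × 3.429 = 66.86 → 67.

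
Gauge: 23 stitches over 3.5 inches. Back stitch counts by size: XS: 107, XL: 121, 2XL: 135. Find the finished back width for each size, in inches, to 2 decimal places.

XS 16.28 inches; XL 18.41 inches; 2XL 20.54 inches.

23/3.5 = 6.571 sts per in.
XS: 107 / 6.571 = 16.283 → 16.28 in.
XL: 121 / 6.571 = 18.413 → 18.41 in.
2XL: 135 / 6.571 = 20.543 → 20.54 in.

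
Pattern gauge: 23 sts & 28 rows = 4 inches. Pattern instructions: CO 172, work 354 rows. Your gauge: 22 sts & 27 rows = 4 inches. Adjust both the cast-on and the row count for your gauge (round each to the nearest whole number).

Cast on 165 stitches; work 341 rows.

Stitches: 172 × 22/23 = 164.52 → 165.
Rows: 354 × 27/28 = 341.36 → 341.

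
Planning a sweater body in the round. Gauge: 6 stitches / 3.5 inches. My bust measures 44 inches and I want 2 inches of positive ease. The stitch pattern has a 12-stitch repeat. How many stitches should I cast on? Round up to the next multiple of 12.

CO 84 sts.

Finished = 44 + 2 = 46 inches.
6 / 3.5 = 1.714 sts/in.
46 × 1.714 = 78.86 sts.
Next multiple of 12: 84.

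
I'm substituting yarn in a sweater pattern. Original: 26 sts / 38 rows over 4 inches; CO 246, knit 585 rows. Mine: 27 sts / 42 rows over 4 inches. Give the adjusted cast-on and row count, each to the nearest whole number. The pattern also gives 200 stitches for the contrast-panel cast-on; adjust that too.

Cast on 255 stitches; work 647 rows; contrast-panel cast-on 208 stitches.

Stitches: 246 × 27/26 = 255.46 → 255.
Rows: 585 × 42/38 = 646.58 → 647.
contrast-panel cast-on: 200 × 27/26 = 207.69 → 208.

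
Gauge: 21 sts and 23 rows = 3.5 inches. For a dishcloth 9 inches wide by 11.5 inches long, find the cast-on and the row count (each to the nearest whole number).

Cast on 54 stitches and work 76 rows.

Stitch gauge = 21/3.5 = 6 sts/in; 9 × 6 = 54.00 → 54 sts.
Row gauge = 23/3.5 = 6.571 rows/in; 11.5 × 6.571 = 75.57 → 76 rows.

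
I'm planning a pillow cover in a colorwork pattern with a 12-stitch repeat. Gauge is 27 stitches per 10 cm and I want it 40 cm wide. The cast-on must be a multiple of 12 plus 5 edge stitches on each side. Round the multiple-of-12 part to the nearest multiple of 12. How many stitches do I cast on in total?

27 / 10 = 2.7 sts per cm.
40 × 2.7 = 108.00 sts.
Less 10 edge sts → 98.00 for the repeat.
Nearest multiple of 12: 96.
Add back 10 edge sts → 106.

106 stitches.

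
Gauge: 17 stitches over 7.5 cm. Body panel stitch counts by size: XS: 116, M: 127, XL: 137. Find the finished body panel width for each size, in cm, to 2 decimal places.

XS 51.18 cm; M 56.03 cm; XL 60.44 cm.

17/7.5 = 2.267 sts per cm.
XS: 116 / 2.267 = 51.176 → 51.18 cm.
M: 127 / 2.267 = 56.029 → 56.03 cm.
XL: 137 / 2.267 = 60.441 → 60.44 cm.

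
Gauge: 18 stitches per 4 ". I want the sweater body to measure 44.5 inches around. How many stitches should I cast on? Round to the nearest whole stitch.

18 stitches / 4 in = 4.5 stitches per inch.
44.5 × 4.5 = 200.25 stitches.
Round to nearest → 200.

Cast on 200 stitches.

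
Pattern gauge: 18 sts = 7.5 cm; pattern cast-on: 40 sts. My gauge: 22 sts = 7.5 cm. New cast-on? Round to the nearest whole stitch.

49 stitches.

Scale factor = 22 / 18 = 1.222.
40 × 22 / 18 = 48.89 sts.
→ 49 sts.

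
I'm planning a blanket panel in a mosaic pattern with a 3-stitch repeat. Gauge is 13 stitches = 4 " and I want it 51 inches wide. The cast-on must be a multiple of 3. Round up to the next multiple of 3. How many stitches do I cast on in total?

CO 168 sts.

13 / 4 = 3.25 sts per inch.
51 × 3.25 = 165.75 sts.
Next multiple of 3: 168.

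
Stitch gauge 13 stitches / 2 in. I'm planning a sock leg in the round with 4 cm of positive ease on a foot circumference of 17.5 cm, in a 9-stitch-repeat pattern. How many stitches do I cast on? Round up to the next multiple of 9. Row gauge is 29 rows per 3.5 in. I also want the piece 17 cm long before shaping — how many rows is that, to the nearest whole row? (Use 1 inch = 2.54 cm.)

Cast on 63 stitches; work 55 rows.

Finished = 17.5 + 4 = 21.5 cm.
21.5 cm × 1/2.54 = 8.46 inches.
13/2 = 6.5 sts per in; 8.46 × 6.5 = 55.02 sts.
Next multiple of 9 → 63.
17 cm = 6.69 inches; × 8.286 = 55.46 → 55 rows.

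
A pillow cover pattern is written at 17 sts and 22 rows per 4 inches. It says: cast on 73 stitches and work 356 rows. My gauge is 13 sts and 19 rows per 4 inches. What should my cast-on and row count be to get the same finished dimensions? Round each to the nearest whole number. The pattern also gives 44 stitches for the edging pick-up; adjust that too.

Cast on 56 stitches; work 307 rows; edging pick-up 34 stitches.

Stitches: 73 × 13/17 = 55.82 → 56.
Rows: 356 × 19/22 = 307.45 → 307.
edging pick-up: 44 × 13/17 = 33.65 → 34.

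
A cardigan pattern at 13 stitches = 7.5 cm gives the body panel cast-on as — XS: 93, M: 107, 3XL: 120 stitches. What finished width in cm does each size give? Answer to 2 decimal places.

13/7.5 = 1.733 sts per cm.
XS: 93 / 1.733 = 53.654 → 53.65 cm.
M: 107 / 1.733 = 61.731 → 61.73 cm.
3XL: 120 / 1.733 = 69.231 → 69.23 cm.

XS 53.65 cm; M 61.73 cm; 3XL 69.23 cm.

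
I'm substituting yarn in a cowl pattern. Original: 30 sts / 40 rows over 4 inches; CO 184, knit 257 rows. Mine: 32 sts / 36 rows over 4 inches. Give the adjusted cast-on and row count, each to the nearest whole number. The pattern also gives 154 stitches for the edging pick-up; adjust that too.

Cast on 196 stitches; work 231 rows; edging pick-up 164 stitches.

Stitches: 184 × 32/30 = 196.27 → 196.
Rows: 257 × 36/40 = 231.30 → 231.
edging pick-up: 154 × 32/30 = 164.27 → 164.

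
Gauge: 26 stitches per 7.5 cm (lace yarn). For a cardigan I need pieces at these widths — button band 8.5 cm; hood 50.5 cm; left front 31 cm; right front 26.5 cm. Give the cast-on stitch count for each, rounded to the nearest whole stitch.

button band 29; hood 175; left front 107; right front 92.

Rate = 26/7.5 = 3.467 sts per cm.
button band: 8.5 × 3.467 = 29.47 → 29.
hood: 50.5 × 3.467 = 175.07 → 175.
left front: 31 × 3.467 = 107.47 → 107.
right front: 26.5 × 3.467 = 91.87 → 92.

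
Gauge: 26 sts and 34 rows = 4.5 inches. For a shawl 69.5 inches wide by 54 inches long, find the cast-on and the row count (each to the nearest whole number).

Stitch gauge = 26/4.5 = 5.778 sts/in; 69.5 × 5.778 = 401.56 → 402 sts.
Row gauge = 34/4.5 = 7.556 rows/in; 54 × 7.556 = 408.00 → 408 rows.

Cast on 402 stitches and work 408 rows.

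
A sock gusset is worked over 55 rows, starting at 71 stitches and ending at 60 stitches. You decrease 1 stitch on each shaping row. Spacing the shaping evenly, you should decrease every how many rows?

Stitches to remove: |60 − 71| = 11.
Shaping rows needed: 11 / 1 = 11.
55 rows / 11 = every 5 rows.

Decrease every 5th row.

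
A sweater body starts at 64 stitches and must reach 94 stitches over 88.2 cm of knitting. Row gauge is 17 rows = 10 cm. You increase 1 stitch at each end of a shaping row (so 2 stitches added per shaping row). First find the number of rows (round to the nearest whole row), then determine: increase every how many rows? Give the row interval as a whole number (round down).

Increase every 10th row.

Rows = 88.2 × 1.7 = 149.9 → 150 rows.
Stitches to add: 30 → 15 shaping rows (at 2 st each).
150 / 15 = 10.00 → every 10 rows.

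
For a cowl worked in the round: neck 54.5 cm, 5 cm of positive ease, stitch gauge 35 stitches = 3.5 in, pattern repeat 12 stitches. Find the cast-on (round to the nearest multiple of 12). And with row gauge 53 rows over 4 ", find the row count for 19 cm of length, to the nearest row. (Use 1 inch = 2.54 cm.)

Finished = 54.5 + 5 = 59.5 cm.
59.5 cm × 1/2.54 = 23.43 inches.
35/3.5 = 10 sts per in; 23.43 × 10 = 234.25 sts.
Nearest multiple of 12 → 240.
19 cm = 7.48 inches; × 13.25 = 99.11 → 99 rows.

Cast on 240 stitches; work 99 rows.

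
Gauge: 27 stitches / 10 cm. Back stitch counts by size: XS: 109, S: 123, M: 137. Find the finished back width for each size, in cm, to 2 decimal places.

XS 40.37 cm; S 45.56 cm; M 50.74 cm.

27/10 = 2.7 sts per cm.
XS: 109 / 2.7 = 40.370 → 40.37 cm.
S: 123 / 2.7 = 45.556 → 45.56 cm.
M: 137 / 2.7 = 50.741 → 50.74 cm.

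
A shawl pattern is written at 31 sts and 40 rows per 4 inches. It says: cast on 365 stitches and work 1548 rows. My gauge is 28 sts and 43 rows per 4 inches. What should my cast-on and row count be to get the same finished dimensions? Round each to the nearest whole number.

Cast on 330 stitches; work 1664 rows.

Stitches: 365 × 28/31 = 329.68 → 330.
Rows: 1548 × 43/40 = 1664.10 → 1664.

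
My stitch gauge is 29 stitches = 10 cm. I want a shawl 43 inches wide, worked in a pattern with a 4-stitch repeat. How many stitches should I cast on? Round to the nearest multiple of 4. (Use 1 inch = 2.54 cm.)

CO 316 sts.

43 in = 43 × 2.54 = 109.22 cm.
29 / 10 = 2.9 sts/cm.
109.22 × 2.9 = 316.74 sts.
→ 316.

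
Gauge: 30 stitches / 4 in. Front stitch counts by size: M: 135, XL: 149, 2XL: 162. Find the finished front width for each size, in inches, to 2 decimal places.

30/4 = 7.5 sts per in.
M: 135 / 7.5 = 18.000 → 18.00 in.
XL: 149 / 7.5 = 19.867 → 19.87 in.
2XL: 162 / 7.5 = 21.600 → 21.60 in.

M 18.00 inches; XL 19.87 inches; 2XL 21.60 inches.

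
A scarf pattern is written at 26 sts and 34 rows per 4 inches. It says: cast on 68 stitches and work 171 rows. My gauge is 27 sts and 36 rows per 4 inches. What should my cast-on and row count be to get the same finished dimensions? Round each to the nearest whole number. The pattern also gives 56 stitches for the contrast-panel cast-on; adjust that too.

Cast on 71 stitches; work 181 rows; contrast-panel cast-on 58 stitches.

Stitches: 68 × 27/26 = 70.62 → 71.
Rows: 171 × 36/34 = 181.06 → 181.
contrast-panel cast-on: 56 × 27/26 = 58.15 → 58.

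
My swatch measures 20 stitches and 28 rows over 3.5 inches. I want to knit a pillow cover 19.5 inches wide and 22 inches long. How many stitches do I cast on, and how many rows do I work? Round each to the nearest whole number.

Cast on 111 stitches and work 176 rows.

Stitch gauge = 20/3.5 = 5.714 sts/in; 19.5 × 5.714 = 111.43 → 111 sts.
Row gauge = 28/3.5 = 8 rows/in; 22 × 8 = 176.00 → 176 rows.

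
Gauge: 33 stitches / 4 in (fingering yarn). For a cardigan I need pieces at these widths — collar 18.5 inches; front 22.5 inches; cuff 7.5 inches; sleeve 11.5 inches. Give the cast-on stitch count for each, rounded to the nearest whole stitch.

collar 153; front 186; cuff 62; sleeve 95.

Rate = 33/4 = 8.25 sts per in.
collar: 18.5 × 8.25 = 152.62 → 153.
front: 22.5 × 8.25 = 185.62 → 186.
cuff: 7.5 × 8.25 = 61.88 → 62.
sleeve: 11.5 × 8.25 = 94.88 → 95.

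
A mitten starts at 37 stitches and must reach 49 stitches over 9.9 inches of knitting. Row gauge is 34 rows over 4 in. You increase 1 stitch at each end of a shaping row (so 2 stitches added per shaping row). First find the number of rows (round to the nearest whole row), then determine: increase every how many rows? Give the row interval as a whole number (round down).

Increase every 14th row.

Rows = 9.9 × 8.5 = 84.2 → 84 rows.
Stitches to add: 12 → 6 shaping rows (at 2 st each).
84 / 6 = 14.00 → every 14 rows.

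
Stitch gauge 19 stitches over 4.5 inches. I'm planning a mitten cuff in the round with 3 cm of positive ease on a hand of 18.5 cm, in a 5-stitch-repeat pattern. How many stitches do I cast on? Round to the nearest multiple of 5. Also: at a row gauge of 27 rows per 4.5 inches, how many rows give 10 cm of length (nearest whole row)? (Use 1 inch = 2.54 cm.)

Finished = 18.5 + 3 = 21.5 cm.
21.5 cm × 1/2.54 = 8.46 inches.
19/4.5 = 4.222 sts per in; 8.46 × 4.222 = 35.74 sts.
Nearest multiple of 5 → 35.
10 cm = 3.94 inches; × 6 = 23.62 → 24 rows.

Cast on 35 stitches; work 24 rows.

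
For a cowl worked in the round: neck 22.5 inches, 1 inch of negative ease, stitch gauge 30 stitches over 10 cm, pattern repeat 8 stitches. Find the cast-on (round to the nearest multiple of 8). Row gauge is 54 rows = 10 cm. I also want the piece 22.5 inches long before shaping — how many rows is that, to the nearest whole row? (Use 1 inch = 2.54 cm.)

Finished = 22.5 − 1 = 21.5 inches.
21.5 inches × 2.54 = 54.61 cm.
30/10 = 3 sts per cm; 54.61 × 3 = 163.83 sts.
Nearest multiple of 8 → 160.
22.5 inches = 57.15 cm; × 5.4 = 308.61 → 309 rows.

Cast on 160 stitches; work 309 rows.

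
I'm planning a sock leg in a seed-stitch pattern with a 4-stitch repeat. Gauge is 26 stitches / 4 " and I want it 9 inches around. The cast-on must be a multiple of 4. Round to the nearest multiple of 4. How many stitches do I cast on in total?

CO 60 sts.

26 / 4 = 6.5 sts per inch.
9 × 6.5 = 58.50 sts.
Nearest multiple of 4: 60.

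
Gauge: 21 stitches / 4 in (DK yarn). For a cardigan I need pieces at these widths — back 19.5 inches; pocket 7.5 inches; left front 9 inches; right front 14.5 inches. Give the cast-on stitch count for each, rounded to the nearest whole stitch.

back 102; pocket 39; left front 47; right front 76.

Rate = 21/4 = 5.25 sts per in.
back: 19.5 × 5.25 = 102.38 → 102.
pocket: 7.5 × 5.25 = 39.38 → 39.
left front: 9 × 5.25 = 47.25 → 47.
right front: 14.5 × 5.25 = 76.12 → 76.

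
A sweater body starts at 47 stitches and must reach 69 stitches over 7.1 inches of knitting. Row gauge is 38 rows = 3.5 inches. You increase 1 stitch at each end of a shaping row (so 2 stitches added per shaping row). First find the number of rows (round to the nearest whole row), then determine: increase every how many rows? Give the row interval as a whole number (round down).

Increase every 7th row.

Rows = 7.1 × 10.857 = 77.1 → 77 rows.
Stitches to add: 22 → 11 shaping rows (at 2 st each).
77 / 11 = 7.00 → every 7 rows.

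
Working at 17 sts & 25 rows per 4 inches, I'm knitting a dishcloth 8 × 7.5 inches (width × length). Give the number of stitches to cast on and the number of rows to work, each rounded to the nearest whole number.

Stitch gauge = 17/4 = 4.25 sts/in; 8 × 4.25 = 34.00 → 34 sts.
Row gauge = 25/4 = 6.25 rows/in; 7.5 × 6.25 = 46.88 → 47 rows.

Cast on 34 stitches and work 47 rows.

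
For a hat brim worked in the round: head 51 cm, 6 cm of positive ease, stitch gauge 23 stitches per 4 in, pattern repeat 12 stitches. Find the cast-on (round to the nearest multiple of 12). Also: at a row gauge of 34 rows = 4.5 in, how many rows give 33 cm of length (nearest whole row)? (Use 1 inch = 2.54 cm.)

Cast on 132 stitches; work 98 rows.

Finished = 51 + 6 = 57 cm.
57 cm × 1/2.54 = 22.44 inches.
23/4 = 5.75 sts per in; 22.44 × 5.75 = 129.04 sts.
Nearest multiple of 12 → 132.
33 cm = 12.99 inches; × 7.556 = 98.16 → 98 rows.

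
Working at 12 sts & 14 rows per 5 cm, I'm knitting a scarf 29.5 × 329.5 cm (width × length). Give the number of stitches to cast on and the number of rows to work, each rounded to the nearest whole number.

Cast on 71 stitches and work 923 rows.

Stitch gauge = 12/5 = 2.4 sts/cm; 29.5 × 2.4 = 70.80 → 71 sts.
Row gauge = 14/5 = 2.8 rows/cm; 329.5 × 2.8 = 922.60 → 923 rows.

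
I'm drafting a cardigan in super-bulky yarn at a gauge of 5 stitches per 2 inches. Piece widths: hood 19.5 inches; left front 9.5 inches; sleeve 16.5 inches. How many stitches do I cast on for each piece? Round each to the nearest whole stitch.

Rate = 5/2 = 2.5 sts per in.
hood: 19.5 × 2.5 = 48.75 → 49.
left front: 9.5 × 2.5 = 23.75 → 24.
sleeve: 16.5 × 2.5 = 41.25 → 41.

hood 49; left front 24; sleeve 41.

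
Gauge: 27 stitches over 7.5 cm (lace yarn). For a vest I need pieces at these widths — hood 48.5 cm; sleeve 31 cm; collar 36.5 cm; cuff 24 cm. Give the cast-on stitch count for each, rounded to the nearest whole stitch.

hood 175; sleeve 112; collar 131; cuff 86.

Rate = 27/7.5 = 3.6 sts per cm.
hood: 48.5 × 3.6 = 174.60 → 175.
sleeve: 31 × 3.6 = 111.60 → 112.
collar: 36.5 × 3.6 = 131.40 → 131.
cuff: 24 × 3.6 = 86.40 → 86.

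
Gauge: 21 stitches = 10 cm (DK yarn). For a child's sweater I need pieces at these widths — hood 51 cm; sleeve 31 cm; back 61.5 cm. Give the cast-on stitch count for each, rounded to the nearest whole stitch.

Rate = 21/10 = 2.1 sts per cm.
hood: 51 × 2.1 = 107.10 → 107.
sleeve: 31 × 2.1 = 65.10 → 65.
back: 61.5 × 2.1 = 129.15 → 129.

hood 107; sleeve 65; back 129.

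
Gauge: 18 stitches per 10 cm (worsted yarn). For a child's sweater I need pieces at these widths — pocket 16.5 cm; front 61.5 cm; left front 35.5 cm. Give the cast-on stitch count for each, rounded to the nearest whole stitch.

pocket 30; front 111; left front 64.

Rate = 18/10 = 1.8 sts per cm.
pocket: 16.5 × 1.8 = 29.70 → 30.
front: 61.5 × 1.8 = 110.70 → 111.
left front: 35.5 × 1.8 = 63.90 → 64.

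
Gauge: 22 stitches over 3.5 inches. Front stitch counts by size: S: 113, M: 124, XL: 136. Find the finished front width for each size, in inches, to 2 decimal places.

S 17.98 inches; M 19.73 inches; XL 21.64 inches.

22/3.5 = 6.286 sts per in.
S: 113 / 6.286 = 17.977 → 17.98 in.
M: 124 / 6.286 = 19.727 → 19.73 in.
XL: 136 / 6.286 = 21.636 → 21.64 in.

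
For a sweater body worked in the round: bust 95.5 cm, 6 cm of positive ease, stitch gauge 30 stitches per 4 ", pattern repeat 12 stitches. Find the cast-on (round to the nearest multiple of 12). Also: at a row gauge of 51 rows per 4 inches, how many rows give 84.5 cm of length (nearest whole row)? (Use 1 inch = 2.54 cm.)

Finished = 95.5 + 6 = 101.5 cm.
101.5 cm × 1/2.54 = 39.96 inches.
30/4 = 7.5 sts per in; 39.96 × 7.5 = 299.70 sts.
Nearest multiple of 12 → 300.
84.5 cm = 33.27 inches; × 12.75 = 424.16 → 424 rows.

Cast on 300 stitches; work 424 rows.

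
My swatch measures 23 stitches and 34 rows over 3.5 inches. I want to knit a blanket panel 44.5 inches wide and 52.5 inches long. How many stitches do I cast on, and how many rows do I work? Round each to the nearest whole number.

Cast on 292 stitches and work 510 rows.

Stitch gauge = 23/3.5 = 6.571 sts/in; 44.5 × 6.571 = 292.43 → 292 sts.
Row gauge = 34/3.5 = 9.714 rows/in; 52.5 × 9.714 = 510.00 → 510 rows.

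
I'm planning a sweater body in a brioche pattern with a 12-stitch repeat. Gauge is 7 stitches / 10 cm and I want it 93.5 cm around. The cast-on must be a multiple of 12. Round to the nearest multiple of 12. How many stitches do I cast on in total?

7 / 10 = 0.7 sts per cm.
93.5 × 0.7 = 65.45 sts.
Nearest multiple of 12: 60.

Cast on 60 stitches.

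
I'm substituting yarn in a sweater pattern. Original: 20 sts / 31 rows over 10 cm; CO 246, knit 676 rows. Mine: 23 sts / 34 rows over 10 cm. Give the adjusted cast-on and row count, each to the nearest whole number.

Stitches: 246 × 23/20 = 282.90 → 283.
Rows: 676 × 34/31 = 741.42 → 741.

Cast on 283 stitches; work 741 rows.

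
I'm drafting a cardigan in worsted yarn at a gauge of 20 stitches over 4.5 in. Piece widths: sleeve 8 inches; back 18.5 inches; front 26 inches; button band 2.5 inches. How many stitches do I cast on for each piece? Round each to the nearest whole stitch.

sleeve 36; back 82; front 116; button band 11.

Rate = 20/4.5 = 4.444 sts per in.
sleeve: 8 × 4.444 = 35.56 → 36.
back: 18.5 × 4.444 = 82.22 → 82.
front: 26 × 4.444 = 115.56 → 116.
button band: 2.5 × 4.444 = 11.11 → 11.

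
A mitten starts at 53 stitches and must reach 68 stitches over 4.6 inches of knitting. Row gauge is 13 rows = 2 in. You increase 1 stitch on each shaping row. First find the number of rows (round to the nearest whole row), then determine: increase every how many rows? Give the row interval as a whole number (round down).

Rows = 4.6 × 6.5 = 29.9 → 30 rows.
Stitches to add: 15 → 15 shaping rows (at 1 st each).
30 / 15 = 2.00 → every 2 rows.

Increase every 2nd row.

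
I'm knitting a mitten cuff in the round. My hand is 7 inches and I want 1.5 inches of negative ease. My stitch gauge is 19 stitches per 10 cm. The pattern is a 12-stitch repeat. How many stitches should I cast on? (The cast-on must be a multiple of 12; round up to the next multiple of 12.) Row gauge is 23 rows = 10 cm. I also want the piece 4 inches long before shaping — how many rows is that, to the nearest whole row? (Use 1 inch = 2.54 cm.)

Finished = 7 − 1.5 = 5.5 inches.
5.5 inches × 2.54 = 13.97 cm.
19/10 = 1.9 sts per cm; 13.97 × 1.9 = 26.54 sts.
Next multiple of 12 → 36.
4 inches = 10.16 cm; × 2.3 = 23.37 → 23 rows.

Cast on 36 stitches; work 23 rows.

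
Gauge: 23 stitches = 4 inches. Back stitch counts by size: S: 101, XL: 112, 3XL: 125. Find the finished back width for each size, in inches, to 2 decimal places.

S 17.57 inches; XL 19.48 inches; 3XL 21.74 inches.

23/4 = 5.75 sts per in.
S: 101 / 5.75 = 17.565 → 17.57 in.
XL: 112 / 5.75 = 19.478 → 19.48 in.
3XL: 125 / 5.75 = 21.739 → 21.74 in.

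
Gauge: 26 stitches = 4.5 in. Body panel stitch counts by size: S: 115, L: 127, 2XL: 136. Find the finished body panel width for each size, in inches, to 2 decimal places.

26/4.5 = 5.778 sts per in.
S: 115 / 5.778 = 19.904 → 19.90 in.
L: 127 / 5.778 = 21.981 → 21.98 in.
2XL: 136 / 5.778 = 23.538 → 23.54 in.

S 19.90 inches; L 21.98 inches; 2XL 23.54 inches.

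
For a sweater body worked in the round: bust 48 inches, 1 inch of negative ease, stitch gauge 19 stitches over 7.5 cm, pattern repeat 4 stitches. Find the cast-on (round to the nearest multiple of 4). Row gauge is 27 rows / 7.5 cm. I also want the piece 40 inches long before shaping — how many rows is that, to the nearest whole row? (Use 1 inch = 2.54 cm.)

Cast on 304 stitches; work 366 rows.

Finished = 48 − 1 = 47 inches.
47 inches × 2.54 = 119.38 cm.
19/7.5 = 2.533 sts per cm; 119.38 × 2.533 = 302.43 sts.
Nearest multiple of 4 → 304.
40 inches = 101.60 cm; × 3.6 = 365.76 → 366 rows.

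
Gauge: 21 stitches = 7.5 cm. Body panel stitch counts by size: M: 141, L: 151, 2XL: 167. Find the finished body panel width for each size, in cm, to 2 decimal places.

M 50.36 cm; L 53.93 cm; 2XL 59.64 cm.

21/7.5 = 2.8 sts per cm.
M: 141 / 2.8 = 50.357 → 50.36 cm.
L: 151 / 2.8 = 53.929 → 53.93 cm.
2XL: 167 / 2.8 = 59.643 → 59.64 cm.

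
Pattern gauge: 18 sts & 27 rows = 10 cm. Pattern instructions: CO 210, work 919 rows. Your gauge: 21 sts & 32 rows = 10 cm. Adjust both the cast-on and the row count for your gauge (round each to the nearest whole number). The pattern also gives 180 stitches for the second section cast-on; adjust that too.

Stitches: 210 × 21/18 = 245.00 → 245.
Rows: 919 × 32/27 = 1089.19 → 1089.
second section cast-on: 180 × 21/18 = 210.00 → 210.

Cast on 245 stitches; work 1089 rows; second section cast-on 210 stitches.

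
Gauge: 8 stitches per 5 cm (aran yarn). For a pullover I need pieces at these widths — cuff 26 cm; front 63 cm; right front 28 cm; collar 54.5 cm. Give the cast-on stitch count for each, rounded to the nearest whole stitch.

cuff 42; front 101; right front 45; collar 87.

Rate = 8/5 = 1.6 sts per cm.
cuff: 26 × 1.6 = 41.60 → 42.
front: 63 × 1.6 = 100.80 → 101.
right front: 28 × 1.6 = 44.80 → 45.
collar: 54.5 × 1.6 = 87.20 → 87.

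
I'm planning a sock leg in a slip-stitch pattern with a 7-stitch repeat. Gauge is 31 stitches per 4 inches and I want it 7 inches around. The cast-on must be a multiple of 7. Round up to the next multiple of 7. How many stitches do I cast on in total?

31 / 4 = 7.75 sts per inch.
7 × 7.75 = 54.25 sts.
Next multiple of 7: 56.

CO 56 sts.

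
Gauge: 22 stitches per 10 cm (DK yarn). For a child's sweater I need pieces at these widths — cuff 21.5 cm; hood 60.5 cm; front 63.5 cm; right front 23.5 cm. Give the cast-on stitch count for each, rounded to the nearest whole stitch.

cuff 47; hood 133; front 140; right front 52.

Rate = 22/10 = 2.2 sts per cm.
cuff: 21.5 × 2.2 = 47.30 → 47.
hood: 60.5 × 2.2 = 133.10 → 133.
front: 63.5 × 2.2 = 139.70 → 140.
right front: 23.5 × 2.2 = 51.70 → 52.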